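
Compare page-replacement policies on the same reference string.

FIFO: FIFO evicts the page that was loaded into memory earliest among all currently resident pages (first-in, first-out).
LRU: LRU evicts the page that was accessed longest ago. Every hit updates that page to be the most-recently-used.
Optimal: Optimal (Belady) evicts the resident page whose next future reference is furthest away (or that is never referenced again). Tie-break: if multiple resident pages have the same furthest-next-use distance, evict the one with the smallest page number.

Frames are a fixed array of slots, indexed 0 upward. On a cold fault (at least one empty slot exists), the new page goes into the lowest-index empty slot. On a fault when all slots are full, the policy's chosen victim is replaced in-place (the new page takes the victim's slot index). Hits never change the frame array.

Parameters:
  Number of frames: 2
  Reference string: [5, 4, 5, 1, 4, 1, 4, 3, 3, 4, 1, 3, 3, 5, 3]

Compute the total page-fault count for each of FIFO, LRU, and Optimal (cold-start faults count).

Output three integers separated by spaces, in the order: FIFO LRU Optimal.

--- FIFO ---
  step 0: ref 5 -> FAULT, frames=[5,-] (faults so far: 1)
  step 1: ref 4 -> FAULT, frames=[5,4] (faults so far: 2)
  step 2: ref 5 -> HIT, frames=[5,4] (faults so far: 2)
  step 3: ref 1 -> FAULT, evict 5, frames=[1,4] (faults so far: 3)
  step 4: ref 4 -> HIT, frames=[1,4] (faults so far: 3)
  step 5: ref 1 -> HIT, frames=[1,4] (faults so far: 3)
  step 6: ref 4 -> HIT, frames=[1,4] (faults so far: 3)
  step 7: ref 3 -> FAULT, evict 4, frames=[1,3] (faults so far: 4)
  step 8: ref 3 -> HIT, frames=[1,3] (faults so far: 4)
  step 9: ref 4 -> FAULT, evict 1, frames=[4,3] (faults so far: 5)
  step 10: ref 1 -> FAULT, evict 3, frames=[4,1] (faults so far: 6)
  step 11: ref 3 -> FAULT, evict 4, frames=[3,1] (faults so far: 7)
  step 12: ref 3 -> HIT, frames=[3,1] (faults so far: 7)
  step 13: ref 5 -> FAULT, evict 1, frames=[3,5] (faults so far: 8)
  step 14: ref 3 -> HIT, frames=[3,5] (faults so far: 8)
  FIFO total faults: 8
--- LRU ---
  step 0: ref 5 -> FAULT, frames=[5,-] (faults so far: 1)
  step 1: ref 4 -> FAULT, frames=[5,4] (faults so far: 2)
  step 2: ref 5 -> HIT, frames=[5,4] (faults so far: 2)
  step 3: ref 1 -> FAULT, evict 4, frames=[5,1] (faults so far: 3)
  step 4: ref 4 -> FAULT, evict 5, frames=[4,1] (faults so far: 4)
  step 5: ref 1 -> HIT, frames=[4,1] (faults so far: 4)
  step 6: ref 4 -> HIT, frames=[4,1] (faults so far: 4)
  step 7: ref 3 -> FAULT, evict 1, frames=[4,3] (faults so far: 5)
  step 8: ref 3 -> HIT, frames=[4,3] (faults so far: 5)
  step 9: ref 4 -> HIT, frames=[4,3] (faults so far: 5)
  step 10: ref 1 -> FAULT, evict 3, frames=[4,1] (faults so far: 6)
  step 11: ref 3 -> FAULT, evict 4, frames=[3,1] (faults so far: 7)
  step 12: ref 3 -> HIT, frames=[3,1] (faults so far: 7)
  step 13: ref 5 -> FAULT, evict 1, frames=[3,5] (faults so far: 8)
  step 14: ref 3 -> HIT, frames=[3,5] (faults so far: 8)
  LRU total faults: 8
--- Optimal ---
  step 0: ref 5 -> FAULT, frames=[5,-] (faults so far: 1)
  step 1: ref 4 -> FAULT, frames=[5,4] (faults so far: 2)
  step 2: ref 5 -> HIT, frames=[5,4] (faults so far: 2)
  step 3: ref 1 -> FAULT, evict 5, frames=[1,4] (faults so far: 3)
  step 4: ref 4 -> HIT, frames=[1,4] (faults so far: 3)
  step 5: ref 1 -> HIT, frames=[1,4] (faults so far: 3)
  step 6: ref 4 -> HIT, frames=[1,4] (faults so far: 3)
  step 7: ref 3 -> FAULT, evict 1, frames=[3,4] (faults so far: 4)
  step 8: ref 3 -> HIT, frames=[3,4] (faults so far: 4)
  step 9: ref 4 -> HIT, frames=[3,4] (faults so far: 4)
  step 10: ref 1 -> FAULT, evict 4, frames=[3,1] (faults so far: 5)
  step 11: ref 3 -> HIT, frames=[3,1] (faults so far: 5)
  step 12: ref 3 -> HIT, frames=[3,1] (faults so far: 5)
  step 13: ref 5 -> FAULT, evict 1, frames=[3,5] (faults so far: 6)
  step 14: ref 3 -> HIT, frames=[3,5] (faults so far: 6)
  Optimal total faults: 6

Answer: 8 8 6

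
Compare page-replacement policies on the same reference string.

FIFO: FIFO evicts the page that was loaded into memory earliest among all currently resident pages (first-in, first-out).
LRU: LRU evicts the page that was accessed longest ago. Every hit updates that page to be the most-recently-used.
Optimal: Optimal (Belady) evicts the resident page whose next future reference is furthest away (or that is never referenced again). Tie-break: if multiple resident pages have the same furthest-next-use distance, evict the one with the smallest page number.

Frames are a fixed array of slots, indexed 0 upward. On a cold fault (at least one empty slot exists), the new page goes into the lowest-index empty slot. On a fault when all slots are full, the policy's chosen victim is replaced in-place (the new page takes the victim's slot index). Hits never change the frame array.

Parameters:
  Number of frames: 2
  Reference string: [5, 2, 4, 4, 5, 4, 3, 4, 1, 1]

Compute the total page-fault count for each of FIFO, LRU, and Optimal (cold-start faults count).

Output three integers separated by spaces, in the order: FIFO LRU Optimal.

--- FIFO ---
  step 0: ref 5 -> FAULT, frames=[5,-] (faults so far: 1)
  step 1: ref 2 -> FAULT, frames=[5,2] (faults so far: 2)
  step 2: ref 4 -> FAULT, evict 5, frames=[4,2] (faults so far: 3)
  step 3: ref 4 -> HIT, frames=[4,2] (faults so far: 3)
  step 4: ref 5 -> FAULT, evict 2, frames=[4,5] (faults so far: 4)
  step 5: ref 4 -> HIT, frames=[4,5] (faults so far: 4)
  step 6: ref 3 -> FAULT, evict 4, frames=[3,5] (faults so far: 5)
  step 7: ref 4 -> FAULT, evict 5, frames=[3,4] (faults so far: 6)
  step 8: ref 1 -> FAULT, evict 3, frames=[1,4] (faults so far: 7)
  step 9: ref 1 -> HIT, frames=[1,4] (faults so far: 7)
  FIFO total faults: 7
--- LRU ---
  step 0: ref 5 -> FAULT, frames=[5,-] (faults so far: 1)
  step 1: ref 2 -> FAULT, frames=[5,2] (faults so far: 2)
  step 2: ref 4 -> FAULT, evict 5, frames=[4,2] (faults so far: 3)
  step 3: ref 4 -> HIT, frames=[4,2] (faults so far: 3)
  step 4: ref 5 -> FAULT, evict 2, frames=[4,5] (faults so far: 4)
  step 5: ref 4 -> HIT, frames=[4,5] (faults so far: 4)
  step 6: ref 3 -> FAULT, evict 5, frames=[4,3] (faults so far: 5)
  step 7: ref 4 -> HIT, frames=[4,3] (faults so far: 5)
  step 8: ref 1 -> FAULT, evict 3, frames=[4,1] (faults so far: 6)
  step 9: ref 1 -> HIT, frames=[4,1] (faults so far: 6)
  LRU total faults: 6
--- Optimal ---
  step 0: ref 5 -> FAULT, frames=[5,-] (faults so far: 1)
  step 1: ref 2 -> FAULT, frames=[5,2] (faults so far: 2)
  step 2: ref 4 -> FAULT, evict 2, frames=[5,4] (faults so far: 3)
  step 3: ref 4 -> HIT, frames=[5,4] (faults so far: 3)
  step 4: ref 5 -> HIT, frames=[5,4] (faults so far: 3)
  step 5: ref 4 -> HIT, frames=[5,4] (faults so far: 3)
  step 6: ref 3 -> FAULT, evict 5, frames=[3,4] (faults so far: 4)
  step 7: ref 4 -> HIT, frames=[3,4] (faults so far: 4)
  step 8: ref 1 -> FAULT, evict 3, frames=[1,4] (faults so far: 5)
  step 9: ref 1 -> HIT, frames=[1,4] (faults so far: 5)
  Optimal total faults: 5

Answer: 7 6 5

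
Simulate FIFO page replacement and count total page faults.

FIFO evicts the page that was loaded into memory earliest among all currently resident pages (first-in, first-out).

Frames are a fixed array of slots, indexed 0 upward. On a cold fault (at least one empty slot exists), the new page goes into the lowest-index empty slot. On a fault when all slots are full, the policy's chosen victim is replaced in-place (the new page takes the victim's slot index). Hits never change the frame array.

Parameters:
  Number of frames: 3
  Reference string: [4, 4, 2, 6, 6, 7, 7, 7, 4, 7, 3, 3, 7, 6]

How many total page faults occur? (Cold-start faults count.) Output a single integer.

Step 0: ref 4 → FAULT, frames=[4,-,-]
Step 1: ref 4 → HIT, frames=[4,-,-]
Step 2: ref 2 → FAULT, frames=[4,2,-]
Step 3: ref 6 → FAULT, frames=[4,2,6]
Step 4: ref 6 → HIT, frames=[4,2,6]
Step 5: ref 7 → FAULT (evict 4), frames=[7,2,6]
Step 6: ref 7 → HIT, frames=[7,2,6]
Step 7: ref 7 → HIT, frames=[7,2,6]
Step 8: ref 4 → FAULT (evict 2), frames=[7,4,6]
Step 9: ref 7 → HIT, frames=[7,4,6]
Step 10: ref 3 → FAULT (evict 6), frames=[7,4,3]
Step 11: ref 3 → HIT, frames=[7,4,3]
Step 12: ref 7 → HIT, frames=[7,4,3]
Step 13: ref 6 → FAULT (evict 7), frames=[6,4,3]
Total faults: 7

Answer: 7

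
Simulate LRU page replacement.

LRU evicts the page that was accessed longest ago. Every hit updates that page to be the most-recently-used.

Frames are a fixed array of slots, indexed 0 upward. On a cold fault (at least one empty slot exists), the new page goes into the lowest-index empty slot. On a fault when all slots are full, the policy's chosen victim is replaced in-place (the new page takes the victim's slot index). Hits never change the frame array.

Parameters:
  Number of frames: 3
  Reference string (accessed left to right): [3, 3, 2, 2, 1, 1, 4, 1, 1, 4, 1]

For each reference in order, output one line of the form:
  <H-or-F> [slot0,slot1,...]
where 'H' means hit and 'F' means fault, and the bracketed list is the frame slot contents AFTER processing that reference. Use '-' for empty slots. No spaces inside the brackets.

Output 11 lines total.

F [3,-,-]
H [3,-,-]
F [3,2,-]
H [3,2,-]
F [3,2,1]
H [3,2,1]
F [4,2,1]
H [4,2,1]
H [4,2,1]
H [4,2,1]
H [4,2,1]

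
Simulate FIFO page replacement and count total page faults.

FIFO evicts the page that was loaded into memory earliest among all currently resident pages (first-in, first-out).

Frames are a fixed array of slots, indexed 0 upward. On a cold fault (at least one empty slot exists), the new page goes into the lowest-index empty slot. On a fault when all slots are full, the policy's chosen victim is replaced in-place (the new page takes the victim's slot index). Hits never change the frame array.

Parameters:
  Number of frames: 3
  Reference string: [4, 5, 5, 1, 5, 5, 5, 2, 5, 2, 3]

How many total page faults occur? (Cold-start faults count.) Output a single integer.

Step 0: ref 4 → FAULT, frames=[4,-,-]
Step 1: ref 5 → FAULT, frames=[4,5,-]
Step 2: ref 5 → HIT, frames=[4,5,-]
Step 3: ref 1 → FAULT, frames=[4,5,1]
Step 4: ref 5 → HIT, frames=[4,5,1]
Step 5: ref 5 → HIT, frames=[4,5,1]
Step 6: ref 5 → HIT, frames=[4,5,1]
Step 7: ref 2 → FAULT (evict 4), frames=[2,5,1]
Step 8: ref 5 → HIT, frames=[2,5,1]
Step 9: ref 2 → HIT, frames=[2,5,1]
Step 10: ref 3 → FAULT (evict 5), frames=[2,3,1]
Total faults: 5

Answer: 5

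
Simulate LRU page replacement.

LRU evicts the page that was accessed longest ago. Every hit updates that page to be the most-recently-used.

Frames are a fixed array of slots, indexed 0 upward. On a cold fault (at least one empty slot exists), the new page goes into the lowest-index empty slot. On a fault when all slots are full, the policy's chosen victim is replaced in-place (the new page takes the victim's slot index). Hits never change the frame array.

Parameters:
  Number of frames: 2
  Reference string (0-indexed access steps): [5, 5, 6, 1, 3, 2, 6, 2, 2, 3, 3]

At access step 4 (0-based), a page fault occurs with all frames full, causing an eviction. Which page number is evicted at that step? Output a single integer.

Step 0: ref 5 -> FAULT, frames=[5,-]
Step 1: ref 5 -> HIT, frames=[5,-]
Step 2: ref 6 -> FAULT, frames=[5,6]
Step 3: ref 1 -> FAULT, evict 5, frames=[1,6]
Step 4: ref 3 -> FAULT, evict 6, frames=[1,3]
At step 4: evicted page 6

Answer: 6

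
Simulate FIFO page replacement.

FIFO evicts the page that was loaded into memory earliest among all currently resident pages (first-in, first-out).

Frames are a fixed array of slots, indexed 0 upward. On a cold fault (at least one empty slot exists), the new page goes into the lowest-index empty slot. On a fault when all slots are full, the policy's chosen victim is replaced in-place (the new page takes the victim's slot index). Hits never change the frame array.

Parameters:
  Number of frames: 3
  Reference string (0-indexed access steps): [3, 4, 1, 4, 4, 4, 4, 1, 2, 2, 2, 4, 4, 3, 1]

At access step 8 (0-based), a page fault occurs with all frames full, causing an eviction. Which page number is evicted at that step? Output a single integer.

Answer: 3

Derivation:
Step 0: ref 3 -> FAULT, frames=[3,-,-]
Step 1: ref 4 -> FAULT, frames=[3,4,-]
Step 2: ref 1 -> FAULT, frames=[3,4,1]
Step 3: ref 4 -> HIT, frames=[3,4,1]
Step 4: ref 4 -> HIT, frames=[3,4,1]
Step 5: ref 4 -> HIT, frames=[3,4,1]
Step 6: ref 4 -> HIT, frames=[3,4,1]
Step 7: ref 1 -> HIT, frames=[3,4,1]
Step 8: ref 2 -> FAULT, evict 3, frames=[2,4,1]
At step 8: evicted page 3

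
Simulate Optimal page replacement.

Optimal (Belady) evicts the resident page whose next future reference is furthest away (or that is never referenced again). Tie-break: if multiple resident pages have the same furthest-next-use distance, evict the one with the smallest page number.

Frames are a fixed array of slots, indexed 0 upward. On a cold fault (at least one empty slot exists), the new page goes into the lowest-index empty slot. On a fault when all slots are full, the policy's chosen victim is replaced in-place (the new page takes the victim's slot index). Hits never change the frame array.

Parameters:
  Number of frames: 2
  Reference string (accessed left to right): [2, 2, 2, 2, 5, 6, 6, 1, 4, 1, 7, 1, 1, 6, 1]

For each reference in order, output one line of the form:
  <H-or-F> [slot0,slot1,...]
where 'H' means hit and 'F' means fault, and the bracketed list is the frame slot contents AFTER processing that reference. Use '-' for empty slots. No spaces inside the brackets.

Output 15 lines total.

F [2,-]
H [2,-]
H [2,-]
H [2,-]
F [2,5]
F [6,5]
H [6,5]
F [6,1]
F [4,1]
H [4,1]
F [7,1]
H [7,1]
H [7,1]
F [6,1]
H [6,1]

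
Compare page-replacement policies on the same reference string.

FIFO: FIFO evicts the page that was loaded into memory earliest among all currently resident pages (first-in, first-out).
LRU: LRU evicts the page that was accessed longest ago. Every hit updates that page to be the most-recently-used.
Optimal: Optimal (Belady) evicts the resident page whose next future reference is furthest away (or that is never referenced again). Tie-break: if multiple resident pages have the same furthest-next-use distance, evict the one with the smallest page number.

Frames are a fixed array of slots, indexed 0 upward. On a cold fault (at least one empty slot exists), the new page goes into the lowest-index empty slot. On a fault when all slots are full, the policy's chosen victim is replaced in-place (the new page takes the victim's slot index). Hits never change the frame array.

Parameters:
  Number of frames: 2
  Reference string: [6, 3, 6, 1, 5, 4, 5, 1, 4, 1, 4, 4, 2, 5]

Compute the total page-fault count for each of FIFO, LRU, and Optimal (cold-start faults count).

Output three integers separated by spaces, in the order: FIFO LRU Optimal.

--- FIFO ---
  step 0: ref 6 -> FAULT, frames=[6,-] (faults so far: 1)
  step 1: ref 3 -> FAULT, frames=[6,3] (faults so far: 2)
  step 2: ref 6 -> HIT, frames=[6,3] (faults so far: 2)
  step 3: ref 1 -> FAULT, evict 6, frames=[1,3] (faults so far: 3)
  step 4: ref 5 -> FAULT, evict 3, frames=[1,5] (faults so far: 4)
  step 5: ref 4 -> FAULT, evict 1, frames=[4,5] (faults so far: 5)
  step 6: ref 5 -> HIT, frames=[4,5] (faults so far: 5)
  step 7: ref 1 -> FAULT, evict 5, frames=[4,1] (faults so far: 6)
  step 8: ref 4 -> HIT, frames=[4,1] (faults so far: 6)
  step 9: ref 1 -> HIT, frames=[4,1] (faults so far: 6)
  step 10: ref 4 -> HIT, frames=[4,1] (faults so far: 6)
  step 11: ref 4 -> HIT, frames=[4,1] (faults so far: 6)
  step 12: ref 2 -> FAULT, evict 4, frames=[2,1] (faults so far: 7)
  step 13: ref 5 -> FAULT, evict 1, frames=[2,5] (faults so far: 8)
  FIFO total faults: 8
--- LRU ---
  step 0: ref 6 -> FAULT, frames=[6,-] (faults so far: 1)
  step 1: ref 3 -> FAULT, frames=[6,3] (faults so far: 2)
  step 2: ref 6 -> HIT, frames=[6,3] (faults so far: 2)
  step 3: ref 1 -> FAULT, evict 3, frames=[6,1] (faults so far: 3)
  step 4: ref 5 -> FAULT, evict 6, frames=[5,1] (faults so far: 4)
  step 5: ref 4 -> FAULT, evict 1, frames=[5,4] (faults so far: 5)
  step 6: ref 5 -> HIT, frames=[5,4] (faults so far: 5)
  step 7: ref 1 -> FAULT, evict 4, frames=[5,1] (faults so far: 6)
  step 8: ref 4 -> FAULT, evict 5, frames=[4,1] (faults so far: 7)
  step 9: ref 1 -> HIT, frames=[4,1] (faults so far: 7)
  step 10: ref 4 -> HIT, frames=[4,1] (faults so far: 7)
  step 11: ref 4 -> HIT, frames=[4,1] (faults so far: 7)
  step 12: ref 2 -> FAULT, evict 1, frames=[4,2] (faults so far: 8)
  step 13: ref 5 -> FAULT, evict 4, frames=[5,2] (faults so far: 9)
  LRU total faults: 9
--- Optimal ---
  step 0: ref 6 -> FAULT, frames=[6,-] (faults so far: 1)
  step 1: ref 3 -> FAULT, frames=[6,3] (faults so far: 2)
  step 2: ref 6 -> HIT, frames=[6,3] (faults so far: 2)
  step 3: ref 1 -> FAULT, evict 3, frames=[6,1] (faults so far: 3)
  step 4: ref 5 -> FAULT, evict 6, frames=[5,1] (faults so far: 4)
  step 5: ref 4 -> FAULT, evict 1, frames=[5,4] (faults so far: 5)
  step 6: ref 5 -> HIT, frames=[5,4] (faults so far: 5)
  step 7: ref 1 -> FAULT, evict 5, frames=[1,4] (faults so far: 6)
  step 8: ref 4 -> HIT, frames=[1,4] (faults so far: 6)
  step 9: ref 1 -> HIT, frames=[1,4] (faults so far: 6)
  step 10: ref 4 -> HIT, frames=[1,4] (faults so far: 6)
  step 11: ref 4 -> HIT, frames=[1,4] (faults so far: 6)
  step 12: ref 2 -> FAULT, evict 1, frames=[2,4] (faults so far: 7)
  step 13: ref 5 -> FAULT, evict 2, frames=[5,4] (faults so far: 8)
  Optimal total faults: 8

Answer: 8 9 8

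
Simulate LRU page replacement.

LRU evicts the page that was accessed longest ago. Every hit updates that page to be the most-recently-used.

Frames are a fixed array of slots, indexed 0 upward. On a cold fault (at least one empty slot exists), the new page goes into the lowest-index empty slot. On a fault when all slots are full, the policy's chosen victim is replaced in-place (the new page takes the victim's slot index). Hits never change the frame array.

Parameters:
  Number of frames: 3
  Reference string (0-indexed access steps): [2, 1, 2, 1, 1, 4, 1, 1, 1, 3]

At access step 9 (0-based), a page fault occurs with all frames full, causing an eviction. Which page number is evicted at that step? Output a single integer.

Answer: 2

Derivation:
Step 0: ref 2 -> FAULT, frames=[2,-,-]
Step 1: ref 1 -> FAULT, frames=[2,1,-]
Step 2: ref 2 -> HIT, frames=[2,1,-]
Step 3: ref 1 -> HIT, frames=[2,1,-]
Step 4: ref 1 -> HIT, frames=[2,1,-]
Step 5: ref 4 -> FAULT, frames=[2,1,4]
Step 6: ref 1 -> HIT, frames=[2,1,4]
Step 7: ref 1 -> HIT, frames=[2,1,4]
Step 8: ref 1 -> HIT, frames=[2,1,4]
Step 9: ref 3 -> FAULT, evict 2, frames=[3,1,4]
At step 9: evicted page 2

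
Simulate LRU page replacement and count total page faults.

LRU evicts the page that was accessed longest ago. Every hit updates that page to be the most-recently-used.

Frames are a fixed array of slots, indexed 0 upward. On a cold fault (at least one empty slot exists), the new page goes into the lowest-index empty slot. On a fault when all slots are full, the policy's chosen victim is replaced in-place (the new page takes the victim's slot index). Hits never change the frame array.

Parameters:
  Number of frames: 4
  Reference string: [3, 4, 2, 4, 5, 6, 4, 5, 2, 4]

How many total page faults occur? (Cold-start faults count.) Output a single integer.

Answer: 5

Derivation:
Step 0: ref 3 → FAULT, frames=[3,-,-,-]
Step 1: ref 4 → FAULT, frames=[3,4,-,-]
Step 2: ref 2 → FAULT, frames=[3,4,2,-]
Step 3: ref 4 → HIT, frames=[3,4,2,-]
Step 4: ref 5 → FAULT, frames=[3,4,2,5]
Step 5: ref 6 → FAULT (evict 3), frames=[6,4,2,5]
Step 6: ref 4 → HIT, frames=[6,4,2,5]
Step 7: ref 5 → HIT, frames=[6,4,2,5]
Step 8: ref 2 → HIT, frames=[6,4,2,5]
Step 9: ref 4 → HIT, frames=[6,4,2,5]
Total faults: 5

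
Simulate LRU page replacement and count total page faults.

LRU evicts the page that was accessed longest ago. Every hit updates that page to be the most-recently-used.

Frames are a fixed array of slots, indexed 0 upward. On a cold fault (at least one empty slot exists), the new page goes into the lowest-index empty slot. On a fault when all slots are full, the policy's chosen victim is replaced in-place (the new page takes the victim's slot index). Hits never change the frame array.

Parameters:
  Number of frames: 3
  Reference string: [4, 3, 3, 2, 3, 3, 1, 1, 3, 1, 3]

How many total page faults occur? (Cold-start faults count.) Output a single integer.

Answer: 4

Derivation:
Step 0: ref 4 → FAULT, frames=[4,-,-]
Step 1: ref 3 → FAULT, frames=[4,3,-]
Step 2: ref 3 → HIT, frames=[4,3,-]
Step 3: ref 2 → FAULT, frames=[4,3,2]
Step 4: ref 3 → HIT, frames=[4,3,2]
Step 5: ref 3 → HIT, frames=[4,3,2]
Step 6: ref 1 → FAULT (evict 4), frames=[1,3,2]
Step 7: ref 1 → HIT, frames=[1,3,2]
Step 8: ref 3 → HIT, frames=[1,3,2]
Step 9: ref 1 → HIT, frames=[1,3,2]
Step 10: ref 3 → HIT, frames=[1,3,2]
Total faults: 4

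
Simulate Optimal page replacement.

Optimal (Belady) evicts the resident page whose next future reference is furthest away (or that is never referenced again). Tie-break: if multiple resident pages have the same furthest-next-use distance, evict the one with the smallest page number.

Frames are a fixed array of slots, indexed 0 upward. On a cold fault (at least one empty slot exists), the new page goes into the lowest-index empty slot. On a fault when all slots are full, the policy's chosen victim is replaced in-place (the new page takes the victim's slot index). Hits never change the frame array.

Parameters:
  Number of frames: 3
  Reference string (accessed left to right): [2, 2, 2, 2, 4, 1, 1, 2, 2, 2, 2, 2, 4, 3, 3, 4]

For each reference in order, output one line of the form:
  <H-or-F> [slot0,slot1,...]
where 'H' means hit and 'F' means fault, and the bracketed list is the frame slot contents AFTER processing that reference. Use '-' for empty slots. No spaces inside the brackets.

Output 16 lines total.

F [2,-,-]
H [2,-,-]
H [2,-,-]
H [2,-,-]
F [2,4,-]
F [2,4,1]
H [2,4,1]
H [2,4,1]
H [2,4,1]
H [2,4,1]
H [2,4,1]
H [2,4,1]
H [2,4,1]
F [2,4,3]
H [2,4,3]
H [2,4,3]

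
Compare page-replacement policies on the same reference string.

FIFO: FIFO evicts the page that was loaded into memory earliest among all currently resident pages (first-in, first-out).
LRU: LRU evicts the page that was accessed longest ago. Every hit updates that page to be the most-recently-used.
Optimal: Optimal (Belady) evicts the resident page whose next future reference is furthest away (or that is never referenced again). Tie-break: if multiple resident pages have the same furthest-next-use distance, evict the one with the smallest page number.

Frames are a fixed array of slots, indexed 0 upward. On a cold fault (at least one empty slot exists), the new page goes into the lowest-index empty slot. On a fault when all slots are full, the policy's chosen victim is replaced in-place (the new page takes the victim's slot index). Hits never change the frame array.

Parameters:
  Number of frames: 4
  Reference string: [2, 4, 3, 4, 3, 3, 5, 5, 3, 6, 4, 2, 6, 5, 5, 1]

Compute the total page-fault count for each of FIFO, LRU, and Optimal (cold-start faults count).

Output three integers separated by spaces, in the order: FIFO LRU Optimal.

--- FIFO ---
  step 0: ref 2 -> FAULT, frames=[2,-,-,-] (faults so far: 1)
  step 1: ref 4 -> FAULT, frames=[2,4,-,-] (faults so far: 2)
  step 2: ref 3 -> FAULT, frames=[2,4,3,-] (faults so far: 3)
  step 3: ref 4 -> HIT, frames=[2,4,3,-] (faults so far: 3)
  step 4: ref 3 -> HIT, frames=[2,4,3,-] (faults so far: 3)
  step 5: ref 3 -> HIT, frames=[2,4,3,-] (faults so far: 3)
  step 6: ref 5 -> FAULT, frames=[2,4,3,5] (faults so far: 4)
  step 7: ref 5 -> HIT, frames=[2,4,3,5] (faults so far: 4)
  step 8: ref 3 -> HIT, frames=[2,4,3,5] (faults so far: 4)
  step 9: ref 6 -> FAULT, evict 2, frames=[6,4,3,5] (faults so far: 5)
  step 10: ref 4 -> HIT, frames=[6,4,3,5] (faults so far: 5)
  step 11: ref 2 -> FAULT, evict 4, frames=[6,2,3,5] (faults so far: 6)
  step 12: ref 6 -> HIT, frames=[6,2,3,5] (faults so far: 6)
  step 13: ref 5 -> HIT, frames=[6,2,3,5] (faults so far: 6)
  step 14: ref 5 -> HIT, frames=[6,2,3,5] (faults so far: 6)
  step 15: ref 1 -> FAULT, evict 3, frames=[6,2,1,5] (faults so far: 7)
  FIFO total faults: 7
--- LRU ---
  step 0: ref 2 -> FAULT, frames=[2,-,-,-] (faults so far: 1)
  step 1: ref 4 -> FAULT, frames=[2,4,-,-] (faults so far: 2)
  step 2: ref 3 -> FAULT, frames=[2,4,3,-] (faults so far: 3)
  step 3: ref 4 -> HIT, frames=[2,4,3,-] (faults so far: 3)
  step 4: ref 3 -> HIT, frames=[2,4,3,-] (faults so far: 3)
  step 5: ref 3 -> HIT, frames=[2,4,3,-] (faults so far: 3)
  step 6: ref 5 -> FAULT, frames=[2,4,3,5] (faults so far: 4)
  step 7: ref 5 -> HIT, frames=[2,4,3,5] (faults so far: 4)
  step 8: ref 3 -> HIT, frames=[2,4,3,5] (faults so far: 4)
  step 9: ref 6 -> FAULT, evict 2, frames=[6,4,3,5] (faults so far: 5)
  step 10: ref 4 -> HIT, frames=[6,4,3,5] (faults so far: 5)
  step 11: ref 2 -> FAULT, evict 5, frames=[6,4,3,2] (faults so far: 6)
  step 12: ref 6 -> HIT, frames=[6,4,3,2] (faults so far: 6)
  step 13: ref 5 -> FAULT, evict 3, frames=[6,4,5,2] (faults so far: 7)
  step 14: ref 5 -> HIT, frames=[6,4,5,2] (faults so far: 7)
  step 15: ref 1 -> FAULT, evict 4, frames=[6,1,5,2] (faults so far: 8)
  LRU total faults: 8
--- Optimal ---
  step 0: ref 2 -> FAULT, frames=[2,-,-,-] (faults so far: 1)
  step 1: ref 4 -> FAULT, frames=[2,4,-,-] (faults so far: 2)
  step 2: ref 3 -> FAULT, frames=[2,4,3,-] (faults so far: 3)
  step 3: ref 4 -> HIT, frames=[2,4,3,-] (faults so far: 3)
  step 4: ref 3 -> HIT, frames=[2,4,3,-] (faults so far: 3)
  step 5: ref 3 -> HIT, frames=[2,4,3,-] (faults so far: 3)
  step 6: ref 5 -> FAULT, frames=[2,4,3,5] (faults so far: 4)
  step 7: ref 5 -> HIT, frames=[2,4,3,5] (faults so far: 4)
  step 8: ref 3 -> HIT, frames=[2,4,3,5] (faults so far: 4)
  step 9: ref 6 -> FAULT, evict 3, frames=[2,4,6,5] (faults so far: 5)
  step 10: ref 4 -> HIT, frames=[2,4,6,5] (faults so far: 5)
  step 11: ref 2 -> HIT, frames=[2,4,6,5] (faults so far: 5)
  step 12: ref 6 -> HIT, frames=[2,4,6,5] (faults so far: 5)
  step 13: ref 5 -> HIT, frames=[2,4,6,5] (faults so far: 5)
  step 14: ref 5 -> HIT, frames=[2,4,6,5] (faults so far: 5)
  step 15: ref 1 -> FAULT, evict 2, frames=[1,4,6,5] (faults so far: 6)
  Optimal total faults: 6

Answer: 7 8 6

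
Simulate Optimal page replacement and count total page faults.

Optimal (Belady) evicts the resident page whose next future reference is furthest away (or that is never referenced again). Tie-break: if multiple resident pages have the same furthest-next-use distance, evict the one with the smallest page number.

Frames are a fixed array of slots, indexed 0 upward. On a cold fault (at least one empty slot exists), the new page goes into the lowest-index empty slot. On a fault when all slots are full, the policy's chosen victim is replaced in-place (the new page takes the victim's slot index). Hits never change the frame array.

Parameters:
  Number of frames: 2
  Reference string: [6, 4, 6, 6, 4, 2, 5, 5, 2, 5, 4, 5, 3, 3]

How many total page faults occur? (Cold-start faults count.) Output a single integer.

Step 0: ref 6 → FAULT, frames=[6,-]
Step 1: ref 4 → FAULT, frames=[6,4]
Step 2: ref 6 → HIT, frames=[6,4]
Step 3: ref 6 → HIT, frames=[6,4]
Step 4: ref 4 → HIT, frames=[6,4]
Step 5: ref 2 → FAULT (evict 6), frames=[2,4]
Step 6: ref 5 → FAULT (evict 4), frames=[2,5]
Step 7: ref 5 → HIT, frames=[2,5]
Step 8: ref 2 → HIT, frames=[2,5]
Step 9: ref 5 → HIT, frames=[2,5]
Step 10: ref 4 → FAULT (evict 2), frames=[4,5]
Step 11: ref 5 → HIT, frames=[4,5]
Step 12: ref 3 → FAULT (evict 4), frames=[3,5]
Step 13: ref 3 → HIT, frames=[3,5]
Total faults: 6

Answer: 6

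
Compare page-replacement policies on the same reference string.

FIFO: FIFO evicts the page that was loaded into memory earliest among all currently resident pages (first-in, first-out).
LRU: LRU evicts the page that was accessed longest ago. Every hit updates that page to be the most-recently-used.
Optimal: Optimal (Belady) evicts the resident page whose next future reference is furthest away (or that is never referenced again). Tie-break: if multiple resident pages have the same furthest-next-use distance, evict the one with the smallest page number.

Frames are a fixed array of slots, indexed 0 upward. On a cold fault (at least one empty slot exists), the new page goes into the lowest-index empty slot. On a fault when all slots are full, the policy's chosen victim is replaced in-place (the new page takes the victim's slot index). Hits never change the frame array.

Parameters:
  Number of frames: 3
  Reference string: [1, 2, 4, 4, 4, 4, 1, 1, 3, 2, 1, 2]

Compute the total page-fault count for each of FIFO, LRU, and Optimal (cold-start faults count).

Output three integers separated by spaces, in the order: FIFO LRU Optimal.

--- FIFO ---
  step 0: ref 1 -> FAULT, frames=[1,-,-] (faults so far: 1)
  step 1: ref 2 -> FAULT, frames=[1,2,-] (faults so far: 2)
  step 2: ref 4 -> FAULT, frames=[1,2,4] (faults so far: 3)
  step 3: ref 4 -> HIT, frames=[1,2,4] (faults so far: 3)
  step 4: ref 4 -> HIT, frames=[1,2,4] (faults so far: 3)
  step 5: ref 4 -> HIT, frames=[1,2,4] (faults so far: 3)
  step 6: ref 1 -> HIT, frames=[1,2,4] (faults so far: 3)
  step 7: ref 1 -> HIT, frames=[1,2,4] (faults so far: 3)
  step 8: ref 3 -> FAULT, evict 1, frames=[3,2,4] (faults so far: 4)
  step 9: ref 2 -> HIT, frames=[3,2,4] (faults so far: 4)
  step 10: ref 1 -> FAULT, evict 2, frames=[3,1,4] (faults so far: 5)
  step 11: ref 2 -> FAULT, evict 4, frames=[3,1,2] (faults so far: 6)
  FIFO total faults: 6
--- LRU ---
  step 0: ref 1 -> FAULT, frames=[1,-,-] (faults so far: 1)
  step 1: ref 2 -> FAULT, frames=[1,2,-] (faults so far: 2)
  step 2: ref 4 -> FAULT, frames=[1,2,4] (faults so far: 3)
  step 3: ref 4 -> HIT, frames=[1,2,4] (faults so far: 3)
  step 4: ref 4 -> HIT, frames=[1,2,4] (faults so far: 3)
  step 5: ref 4 -> HIT, frames=[1,2,4] (faults so far: 3)
  step 6: ref 1 -> HIT, frames=[1,2,4] (faults so far: 3)
  step 7: ref 1 -> HIT, frames=[1,2,4] (faults so far: 3)
  step 8: ref 3 -> FAULT, evict 2, frames=[1,3,4] (faults so far: 4)
  step 9: ref 2 -> FAULT, evict 4, frames=[1,3,2] (faults so far: 5)
  step 10: ref 1 -> HIT, frames=[1,3,2] (faults so far: 5)
  step 11: ref 2 -> HIT, frames=[1,3,2] (faults so far: 5)
  LRU total faults: 5
--- Optimal ---
  step 0: ref 1 -> FAULT, frames=[1,-,-] (faults so far: 1)
  step 1: ref 2 -> FAULT, frames=[1,2,-] (faults so far: 2)
  step 2: ref 4 -> FAULT, frames=[1,2,4] (faults so far: 3)
  step 3: ref 4 -> HIT, frames=[1,2,4] (faults so far: 3)
  step 4: ref 4 -> HIT, frames=[1,2,4] (faults so far: 3)
  step 5: ref 4 -> HIT, frames=[1,2,4] (faults so far: 3)
  step 6: ref 1 -> HIT, frames=[1,2,4] (faults so far: 3)
  step 7: ref 1 -> HIT, frames=[1,2,4] (faults so far: 3)
  step 8: ref 3 -> FAULT, evict 4, frames=[1,2,3] (faults so far: 4)
  step 9: ref 2 -> HIT, frames=[1,2,3] (faults so far: 4)
  step 10: ref 1 -> HIT, frames=[1,2,3] (faults so far: 4)
  step 11: ref 2 -> HIT, frames=[1,2,3] (faults so far: 4)
  Optimal total faults: 4

Answer: 6 5 4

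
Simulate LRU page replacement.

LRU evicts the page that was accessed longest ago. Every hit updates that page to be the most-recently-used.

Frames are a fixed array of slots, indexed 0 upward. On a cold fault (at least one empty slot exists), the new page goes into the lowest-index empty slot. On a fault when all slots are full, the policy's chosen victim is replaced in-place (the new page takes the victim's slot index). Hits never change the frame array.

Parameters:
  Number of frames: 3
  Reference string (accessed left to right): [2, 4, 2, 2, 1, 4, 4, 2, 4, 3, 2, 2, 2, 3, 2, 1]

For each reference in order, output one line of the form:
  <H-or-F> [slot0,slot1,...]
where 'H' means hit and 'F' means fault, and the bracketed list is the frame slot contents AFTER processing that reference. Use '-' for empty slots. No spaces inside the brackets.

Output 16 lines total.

F [2,-,-]
F [2,4,-]
H [2,4,-]
H [2,4,-]
F [2,4,1]
H [2,4,1]
H [2,4,1]
H [2,4,1]
H [2,4,1]
F [2,4,3]
H [2,4,3]
H [2,4,3]
H [2,4,3]
H [2,4,3]
H [2,4,3]
F [2,1,3]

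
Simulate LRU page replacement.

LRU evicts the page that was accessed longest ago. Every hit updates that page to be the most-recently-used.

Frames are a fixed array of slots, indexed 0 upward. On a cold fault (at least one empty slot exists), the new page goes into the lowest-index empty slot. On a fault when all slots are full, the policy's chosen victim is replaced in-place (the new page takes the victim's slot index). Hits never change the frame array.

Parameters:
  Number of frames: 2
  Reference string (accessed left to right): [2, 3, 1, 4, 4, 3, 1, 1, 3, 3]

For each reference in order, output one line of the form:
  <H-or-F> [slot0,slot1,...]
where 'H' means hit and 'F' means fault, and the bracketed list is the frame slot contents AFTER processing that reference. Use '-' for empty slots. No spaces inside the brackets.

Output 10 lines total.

F [2,-]
F [2,3]
F [1,3]
F [1,4]
H [1,4]
F [3,4]
F [3,1]
H [3,1]
H [3,1]
H [3,1]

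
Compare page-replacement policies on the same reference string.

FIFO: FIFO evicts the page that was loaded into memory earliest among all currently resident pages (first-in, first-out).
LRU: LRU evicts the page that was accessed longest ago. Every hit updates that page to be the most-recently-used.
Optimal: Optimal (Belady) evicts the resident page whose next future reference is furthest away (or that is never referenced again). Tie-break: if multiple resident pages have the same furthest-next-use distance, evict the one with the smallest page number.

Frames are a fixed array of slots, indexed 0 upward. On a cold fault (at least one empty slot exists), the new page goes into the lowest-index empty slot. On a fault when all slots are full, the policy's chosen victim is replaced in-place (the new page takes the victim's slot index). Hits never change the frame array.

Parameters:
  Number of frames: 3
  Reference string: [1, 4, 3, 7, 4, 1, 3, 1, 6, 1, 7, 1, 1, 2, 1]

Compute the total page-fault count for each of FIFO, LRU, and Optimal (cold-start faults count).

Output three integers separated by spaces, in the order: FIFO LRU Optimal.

Answer: 7 9 7

Derivation:
--- FIFO ---
  step 0: ref 1 -> FAULT, frames=[1,-,-] (faults so far: 1)
  step 1: ref 4 -> FAULT, frames=[1,4,-] (faults so far: 2)
  step 2: ref 3 -> FAULT, frames=[1,4,3] (faults so far: 3)
  step 3: ref 7 -> FAULT, evict 1, frames=[7,4,3] (faults so far: 4)
  step 4: ref 4 -> HIT, frames=[7,4,3] (faults so far: 4)
  step 5: ref 1 -> FAULT, evict 4, frames=[7,1,3] (faults so far: 5)
  step 6: ref 3 -> HIT, frames=[7,1,3] (faults so far: 5)
  step 7: ref 1 -> HIT, frames=[7,1,3] (faults so far: 5)
  step 8: ref 6 -> FAULT, evict 3, frames=[7,1,6] (faults so far: 6)
  step 9: ref 1 -> HIT, frames=[7,1,6] (faults so far: 6)
  step 10: ref 7 -> HIT, frames=[7,1,6] (faults so far: 6)
  step 11: ref 1 -> HIT, frames=[7,1,6] (faults so far: 6)
  step 12: ref 1 -> HIT, frames=[7,1,6] (faults so far: 6)
  step 13: ref 2 -> FAULT, evict 7, frames=[2,1,6] (faults so far: 7)
  step 14: ref 1 -> HIT, frames=[2,1,6] (faults so far: 7)
  FIFO total faults: 7
--- LRU ---
  step 0: ref 1 -> FAULT, frames=[1,-,-] (faults so far: 1)
  step 1: ref 4 -> FAULT, frames=[1,4,-] (faults so far: 2)
  step 2: ref 3 -> FAULT, frames=[1,4,3] (faults so far: 3)
  step 3: ref 7 -> FAULT, evict 1, frames=[7,4,3] (faults so far: 4)
  step 4: ref 4 -> HIT, frames=[7,4,3] (faults so far: 4)
  step 5: ref 1 -> FAULT, evict 3, frames=[7,4,1] (faults so far: 5)
  step 6: ref 3 -> FAULT, evict 7, frames=[3,4,1] (faults so far: 6)
  step 7: ref 1 -> HIT, frames=[3,4,1] (faults so far: 6)
  step 8: ref 6 -> FAULT, evict 4, frames=[3,6,1] (faults so far: 7)
  step 9: ref 1 -> HIT, frames=[3,6,1] (faults so far: 7)
  step 10: ref 7 -> FAULT, evict 3, frames=[7,6,1] (faults so far: 8)
  step 11: ref 1 -> HIT, frames=[7,6,1] (faults so far: 8)
  step 12: ref 1 -> HIT, frames=[7,6,1] (faults so far: 8)
  step 13: ref 2 -> FAULT, evict 6, frames=[7,2,1] (faults so far: 9)
  step 14: ref 1 -> HIT, frames=[7,2,1] (faults so far: 9)
  LRU total faults: 9
--- Optimal ---
  step 0: ref 1 -> FAULT, frames=[1,-,-] (faults so far: 1)
  step 1: ref 4 -> FAULT, frames=[1,4,-] (faults so far: 2)
  step 2: ref 3 -> FAULT, frames=[1,4,3] (faults so far: 3)
  step 3: ref 7 -> FAULT, evict 3, frames=[1,4,7] (faults so far: 4)
  step 4: ref 4 -> HIT, frames=[1,4,7] (faults so far: 4)
  step 5: ref 1 -> HIT, frames=[1,4,7] (faults so far: 4)
  step 6: ref 3 -> FAULT, evict 4, frames=[1,3,7] (faults so far: 5)
  step 7: ref 1 -> HIT, frames=[1,3,7] (faults so far: 5)
  step 8: ref 6 -> FAULT, evict 3, frames=[1,6,7] (faults so far: 6)
  step 9: ref 1 -> HIT, frames=[1,6,7] (faults so far: 6)
  step 10: ref 7 -> HIT, frames=[1,6,7] (faults so far: 6)
  step 11: ref 1 -> HIT, frames=[1,6,7] (faults so far: 6)
  step 12: ref 1 -> HIT, frames=[1,6,7] (faults so far: 6)
  step 13: ref 2 -> FAULT, evict 6, frames=[1,2,7] (faults so far: 7)
  step 14: ref 1 -> HIT, frames=[1,2,7] (faults so far: 7)
  Optimal total faults: 7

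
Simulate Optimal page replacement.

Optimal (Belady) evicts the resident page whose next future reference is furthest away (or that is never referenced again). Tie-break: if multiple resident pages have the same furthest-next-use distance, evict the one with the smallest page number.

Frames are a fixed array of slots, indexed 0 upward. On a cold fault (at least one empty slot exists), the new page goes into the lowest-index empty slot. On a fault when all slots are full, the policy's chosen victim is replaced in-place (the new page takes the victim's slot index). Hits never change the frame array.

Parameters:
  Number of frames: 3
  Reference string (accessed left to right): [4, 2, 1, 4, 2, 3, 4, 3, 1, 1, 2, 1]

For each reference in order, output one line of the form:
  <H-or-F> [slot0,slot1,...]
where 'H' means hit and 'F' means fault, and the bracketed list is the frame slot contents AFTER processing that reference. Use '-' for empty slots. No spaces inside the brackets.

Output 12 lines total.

F [4,-,-]
F [4,2,-]
F [4,2,1]
H [4,2,1]
H [4,2,1]
F [4,3,1]
H [4,3,1]
H [4,3,1]
H [4,3,1]
H [4,3,1]
F [4,2,1]
H [4,2,1]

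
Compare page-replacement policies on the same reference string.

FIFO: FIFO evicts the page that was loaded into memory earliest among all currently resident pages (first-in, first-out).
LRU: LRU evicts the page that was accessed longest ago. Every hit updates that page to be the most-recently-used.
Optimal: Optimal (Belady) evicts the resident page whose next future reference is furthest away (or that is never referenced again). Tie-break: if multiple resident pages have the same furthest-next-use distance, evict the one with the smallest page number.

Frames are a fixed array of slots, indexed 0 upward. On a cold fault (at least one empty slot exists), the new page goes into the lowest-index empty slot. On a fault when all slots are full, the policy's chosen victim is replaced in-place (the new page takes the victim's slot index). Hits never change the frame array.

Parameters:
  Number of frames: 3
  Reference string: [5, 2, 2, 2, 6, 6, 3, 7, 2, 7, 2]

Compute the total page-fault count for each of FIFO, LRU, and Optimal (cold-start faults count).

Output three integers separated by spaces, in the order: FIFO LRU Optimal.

Answer: 6 6 5

Derivation:
--- FIFO ---
  step 0: ref 5 -> FAULT, frames=[5,-,-] (faults so far: 1)
  step 1: ref 2 -> FAULT, frames=[5,2,-] (faults so far: 2)
  step 2: ref 2 -> HIT, frames=[5,2,-] (faults so far: 2)
  step 3: ref 2 -> HIT, frames=[5,2,-] (faults so far: 2)
  step 4: ref 6 -> FAULT, frames=[5,2,6] (faults so far: 3)
  step 5: ref 6 -> HIT, frames=[5,2,6] (faults so far: 3)
  step 6: ref 3 -> FAULT, evict 5, frames=[3,2,6] (faults so far: 4)
  step 7: ref 7 -> FAULT, evict 2, frames=[3,7,6] (faults so far: 5)
  step 8: ref 2 -> FAULT, evict 6, frames=[3,7,2] (faults so far: 6)
  step 9: ref 7 -> HIT, frames=[3,7,2] (faults so far: 6)
  step 10: ref 2 -> HIT, frames=[3,7,2] (faults so far: 6)
  FIFO total faults: 6
--- LRU ---
  step 0: ref 5 -> FAULT, frames=[5,-,-] (faults so far: 1)
  step 1: ref 2 -> FAULT, frames=[5,2,-] (faults so far: 2)
  step 2: ref 2 -> HIT, frames=[5,2,-] (faults so far: 2)
  step 3: ref 2 -> HIT, frames=[5,2,-] (faults so far: 2)
  step 4: ref 6 -> FAULT, frames=[5,2,6] (faults so far: 3)
  step 5: ref 6 -> HIT, frames=[5,2,6] (faults so far: 3)
  step 6: ref 3 -> FAULT, evict 5, frames=[3,2,6] (faults so far: 4)
  step 7: ref 7 -> FAULT, evict 2, frames=[3,7,6] (faults so far: 5)
  step 8: ref 2 -> FAULT, evict 6, frames=[3,7,2] (faults so far: 6)
  step 9: ref 7 -> HIT, frames=[3,7,2] (faults so far: 6)
  step 10: ref 2 -> HIT, frames=[3,7,2] (faults so far: 6)
  LRU total faults: 6
--- Optimal ---
  step 0: ref 5 -> FAULT, frames=[5,-,-] (faults so far: 1)
  step 1: ref 2 -> FAULT, frames=[5,2,-] (faults so far: 2)
  step 2: ref 2 -> HIT, frames=[5,2,-] (faults so far: 2)
  step 3: ref 2 -> HIT, frames=[5,2,-] (faults so far: 2)
  step 4: ref 6 -> FAULT, frames=[5,2,6] (faults so far: 3)
  step 5: ref 6 -> HIT, frames=[5,2,6] (faults so far: 3)
  step 6: ref 3 -> FAULT, evict 5, frames=[3,2,6] (faults so far: 4)
  step 7: ref 7 -> FAULT, evict 3, frames=[7,2,6] (faults so far: 5)
  step 8: ref 2 -> HIT, frames=[7,2,6] (faults so far: 5)
  step 9: ref 7 -> HIT, frames=[7,2,6] (faults so far: 5)
  step 10: ref 2 -> HIT, frames=[7,2,6] (faults so far: 5)
  Optimal total faults: 5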